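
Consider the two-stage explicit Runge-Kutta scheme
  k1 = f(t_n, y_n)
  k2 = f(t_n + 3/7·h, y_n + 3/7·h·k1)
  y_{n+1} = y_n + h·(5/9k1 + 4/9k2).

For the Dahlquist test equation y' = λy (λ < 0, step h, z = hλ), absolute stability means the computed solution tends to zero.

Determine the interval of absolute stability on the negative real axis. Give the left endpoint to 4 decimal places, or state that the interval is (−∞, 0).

z∈(-5.2500,0).

Set f=λy, z=hλ:
  k1=λy_n ⇒ h·k1=z·y_n;  k2=λ(1+3/7z)y_n ⇒ h·k2=z(1+3/7z)y_n
  y_{n+1}/y_n = 1 + 5/9z + 4/9z(1+3/7z) = 1 + z + 4/21z²
  ⇒ R(z) = 1 + z + 4/21z².

Solve |R(x)|<1 on ℝ⁻.
x=-1.58: |R|=0.1045
R=1: x+4/21x²=0 ⇒ x=−21/4=-5.2500; min R=1−1/(4·4/21)=-0.3125>−1
Confirm numerically:
  x=-5.224: |R|=0.97413 <1
  x=-5.168: |R|=0.91928 <1
  x=-2.948: |R|=0.29263 <1
  x=-2.585: |R|=0.31220 <1
  x=-5.828: |R|=1.64164 >1
  x=-5.381: |R|=1.13427 >1
  x=-5.304: |R|=1.05456 >1
So |R|<1 on (-5.2500, 0).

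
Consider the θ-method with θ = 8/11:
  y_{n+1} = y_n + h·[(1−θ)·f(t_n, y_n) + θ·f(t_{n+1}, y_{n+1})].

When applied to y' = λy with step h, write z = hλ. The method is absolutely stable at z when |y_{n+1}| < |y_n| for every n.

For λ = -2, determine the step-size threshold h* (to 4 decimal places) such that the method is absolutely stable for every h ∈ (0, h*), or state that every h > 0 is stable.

Test eqn y'=λy, z=hλ:
  y_{n+1} = y_n + z·[3/11·y_n + 8/11·y_{n+1}] ⇒ (1 − 8/11z)y_{n+1} = (1 + 3/11z)y_n
  so R(z) = (1 + 3/11z)/(1 − 8/11z).

Need |R(x)|<1, x<0.
x=-1.26: |R|=0.3425
x=-2: |R|=0.1852
x=-10: |R|=0.2088
x=-100: |R|=0.3564
θ=8/11≥1/2 ⇒ |1+3/11x|<|1−8/11x| ∀x<0 ⇒ unbounded interval.

(−∞, 0) — no finite endpoint. Any h>0 works for λ=-2.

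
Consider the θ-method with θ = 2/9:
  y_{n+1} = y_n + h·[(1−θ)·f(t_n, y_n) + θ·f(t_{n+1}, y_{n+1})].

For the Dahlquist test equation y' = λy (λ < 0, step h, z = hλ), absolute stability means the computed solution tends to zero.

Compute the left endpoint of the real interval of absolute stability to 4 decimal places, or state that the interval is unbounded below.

z* = -3.6000.

On y'=λy, z=hλ:
  y_{n+1} = y_n + z·[7/9·y_n + 2/9·y_{n+1}] ⇒ (1 − 2/9z)y_{n+1} = (1 + 7/9z)y_n
  R(z) = (1 + 7/9z)/(1 − 2/9z).

Find x<0 with |R(x)|<1.
x=-0.39: |R|=0.6411
R=−1: 1+7/9x = −1+2/9x ⇒ -5/9x=2 ⇒ x=2/(-5/9)=-3.6000
Confirm numerically:
  x=-3.315: |R|=0.90883 <1
  x=-3.013: |R|=0.80467 <1
  x=-2.049: |R|=0.40792 <1
  x=-4.182: |R|=1.16759 >1
  x=-3.837: |R|=1.07107 >1
  x=-3.774: |R|=1.05257 >1
Stable set (-3.6000, 0).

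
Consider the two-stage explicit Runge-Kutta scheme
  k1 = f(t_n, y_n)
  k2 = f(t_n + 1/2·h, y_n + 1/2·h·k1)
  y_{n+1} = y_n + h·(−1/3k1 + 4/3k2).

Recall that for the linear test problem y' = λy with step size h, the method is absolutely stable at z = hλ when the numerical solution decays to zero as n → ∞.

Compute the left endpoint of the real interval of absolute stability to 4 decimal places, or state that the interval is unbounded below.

left endpoint -1.5000.

With y'=λy (z=hλ):
  k1=λy_n ⇒ h·k1=z·y_n;  k2=λ(1+1/2z)y_n ⇒ h·k2=z(1+1/2z)y_n
  y_{n+1}/y_n = 1 − 1/3z + 4/3z(1+1/2z) = 1 + z + 2/3z²
  Hence R(z) = 1 + z + 2/3z².

Boundary: |R(x)|=1, x<0.
x=-1.36: |R|=0.8731
R=1: x+2/3x²=0 ⇒ x=−3/2=-1.5000; min R=1−1/(4·2/3)=0.6250>−1
Confirm numerically:
  x=-1.441: |R|=0.94332 <1
  x=-1.331: |R|=0.85004 <1
  x=-1.070: |R|=0.69327 <1
  x=-0.722: |R|=0.62552 <1
  x=-1.978: |R|=1.63032 >1
  x=-1.674: |R|=1.19418 >1
Interval (-1.5000, 0).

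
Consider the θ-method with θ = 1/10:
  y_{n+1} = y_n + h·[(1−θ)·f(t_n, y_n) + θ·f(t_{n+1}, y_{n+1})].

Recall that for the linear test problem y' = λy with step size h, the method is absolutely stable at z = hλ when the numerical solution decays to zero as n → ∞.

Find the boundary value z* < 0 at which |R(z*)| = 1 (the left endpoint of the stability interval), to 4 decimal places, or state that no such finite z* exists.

On y'=λy, z=hλ:
  y_{n+1} = y_n + z·[9/10·y_n + 1/10·y_{n+1}] ⇒ (1 − 1/10z)y_{n+1} = (1 + 9/10z)y_n
  Hence R(z) = (1 + 9/10z)/(1 − 1/10z).

Solve |R(x)|<1 on ℝ⁻.
x=-1.2: |R|=0.0714
R=−1: 1+9/10x = −1+1/10x ⇒ -4/5x=2 ⇒ x=2/(-4/5)=-2.5000
Confirm numerically:
  x=-2.267: |R|=0.84805 <1
  x=-2.062: |R|=0.70950 <1
  x=-1.840: |R|=0.55405 <1
  x=-1.431: |R|=0.25186 <1
  x=-2.837: |R|=1.21002 >1
  x=-2.772: |R|=1.17037 >1
  x=-2.649: |R|=1.09424 >1
So |R|<1 on (-2.5000, 0).

z* = -2.5000.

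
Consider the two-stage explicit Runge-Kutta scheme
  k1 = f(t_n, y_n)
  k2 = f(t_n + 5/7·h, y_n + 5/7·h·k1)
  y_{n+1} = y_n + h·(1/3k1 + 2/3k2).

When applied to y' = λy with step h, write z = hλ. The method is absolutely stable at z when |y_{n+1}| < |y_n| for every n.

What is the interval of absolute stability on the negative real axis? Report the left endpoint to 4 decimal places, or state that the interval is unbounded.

On y'=λy, z=hλ:
  k1=λy_n ⇒ h·k1=z·y_n;  k2=λ(1+5/7z)y_n ⇒ h·k2=z(1+5/7z)y_n
  y_{n+1}/y_n = 1 + 1/3z + 2/3z(1+5/7z) = 1 + z + 10/21z²
  ⇒ R(z) = 1 + z + 10/21z².

Boundary: |R(x)|=1, x<0.
x=-1.79: |R|=0.7358
R=1: x+10/21x²=0 ⇒ x=−21/10=-2.1000; min R=1−1/(4·10/21)=0.4750>−1
Confirm numerically:
  x=-1.886: |R|=0.80781 <1
  x=-1.711: |R|=0.68306 <1
  x=-1.145: |R|=0.47930 <1
  x=-2.526: |R|=1.51242 >1
  x=-2.442: |R|=1.39770 >1
So |R|<1 on (-2.1000, 0).

(-2.1000, 0).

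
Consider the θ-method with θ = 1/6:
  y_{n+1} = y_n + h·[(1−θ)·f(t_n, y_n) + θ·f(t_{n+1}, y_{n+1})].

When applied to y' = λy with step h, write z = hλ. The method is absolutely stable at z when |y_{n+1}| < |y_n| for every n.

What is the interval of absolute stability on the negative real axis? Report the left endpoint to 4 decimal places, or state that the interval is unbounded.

Test eqn y'=λy, z=hλ:
  y_{n+1} = y_n + z·[5/6·y_n + 1/6·y_{n+1}] ⇒ (1 − 1/6z)y_{n+1} = (1 + 5/6z)y_n
  R(z) = (1 + 5/6z)/(1 − 1/6z).

Find x<0 with |R(x)|<1.
x=-1.49: |R|=0.1936
R=−1: 1+5/6x = −1+1/6x ⇒ -2/3x=2 ⇒ x=2/(-2/3)=-3.0000
Confirm numerically:
  x=-2.921: |R|=0.96458 <1
  x=-2.335: |R|=0.68086 <1
  x=-2.155: |R|=0.58553 <1
  x=-2.139: |R|=0.57685 <1
  x=-3.378: |R|=1.16123 >1
  x=-3.169: |R|=1.07373 >1
So |R|<1 on (-3.0000, 0).

z∈(-3.0000,0).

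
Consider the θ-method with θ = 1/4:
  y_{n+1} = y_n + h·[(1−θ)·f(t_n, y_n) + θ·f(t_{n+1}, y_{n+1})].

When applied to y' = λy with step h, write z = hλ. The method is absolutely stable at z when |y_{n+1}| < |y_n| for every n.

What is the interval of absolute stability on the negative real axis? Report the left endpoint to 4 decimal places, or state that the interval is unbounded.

(-4.0000, 0).

Set f=λy, z=hλ:
  y_{n+1} = y_n + z·[3/4·y_n + 1/4·y_{n+1}] ⇒ (1 − 1/4z)y_{n+1} = (1 + 3/4z)y_n
  R(z) = (1 + 3/4z)/(1 − 1/4z).

Boundary: |R(x)|=1, x<0.
x=-1.07: |R|=0.1558
R=−1: 1+3/4x = −1+1/4x ⇒ -1/2x=2 ⇒ x=2/(-1/2)=-4.0000
Confirm numerically:
  x=-3.018: |R|=0.72015 <1
  x=-2.811: |R|=0.65086 <1
  x=-2.638: |R|=0.58964 <1
  x=-2.058: |R|=0.35886 <1
  x=-4.531: |R|=1.12449 >1
  x=-4.223: |R|=1.05424 >1
So |R|<1 on (-4.0000, 0).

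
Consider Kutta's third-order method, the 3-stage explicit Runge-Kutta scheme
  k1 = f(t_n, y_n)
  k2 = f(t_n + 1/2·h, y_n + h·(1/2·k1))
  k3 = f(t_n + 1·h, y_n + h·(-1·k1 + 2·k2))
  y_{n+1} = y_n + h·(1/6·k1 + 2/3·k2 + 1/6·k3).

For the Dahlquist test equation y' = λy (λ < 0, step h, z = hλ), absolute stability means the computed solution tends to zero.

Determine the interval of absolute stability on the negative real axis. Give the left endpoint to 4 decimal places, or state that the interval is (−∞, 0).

(-2.5127, 0).

Test eqn y'=λy, z=hλ:
  order 3, 3-stage ⇒ R(z)=1+z+z^2/2+z^3/6
  (e.g. R(-0.84)=0.41402, |R|=0.41402)

Solve |R(x)|<1 on ℝ⁻.
x=-0.84: |R|=0.4140
|R(-1.81)|=0.1602 |R(-1.79)|=0.1438 |R(-1.13)|=0.2680
Bisect:
  x_lo=-3.1521 |R|=2.4040  x_hi=-0.0761 |R|=0.9267
  mid=-1.61410 |R|=0.01232 →hi
  mid=-2.38311 |R|=0.79920 →hi
  mid=-2.76761 |R|=1.47094 →lo
  mid=-2.57536 |R|=1.10596 →lo
  mid=-2.47924 |R|=0.94575 →hi
  mid=-2.52730 |R|=1.02409 →lo
  mid=-2.50327 |R|=0.98448 →hi
  mid=-2.51528 |R|=1.00418 →lo
  ...
  [-2.51284,-2.51265] ⇒ x*=-2.5127
So |R|<1 on (-2.5127, 0).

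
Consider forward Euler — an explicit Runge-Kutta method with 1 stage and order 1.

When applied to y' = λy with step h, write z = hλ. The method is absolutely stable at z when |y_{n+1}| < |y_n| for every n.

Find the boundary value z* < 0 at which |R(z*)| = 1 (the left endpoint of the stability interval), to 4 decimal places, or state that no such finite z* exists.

Test eqn y'=λy, z=hλ:
  order 1, 1-stage ⇒ R(z)=1+z
  (e.g. R(-1.71)=-0.71000, |R|=0.71000)

Need |R(x)|<1, x<0.
x=-1.71: |R|=0.7100
|R(-2)|=1.0000 |R(-1.61)|=0.6100 |R(-0.63)|=0.3700
Bisect:
  x_lo=-2.7558 |R|=1.7558  x_hi=-0.3608 |R|=0.6392
  mid=-1.55827 |R|=0.55827 →hi
  mid=-2.15701 |R|=1.15701 →lo
  mid=-1.85764 |R|=0.85764 →hi
  mid=-2.00733 |R|=1.00733 →lo
  mid=-1.93249 |R|=0.93249 →hi
  mid=-1.96991 |R|=0.96991 →hi
  mid=-1.98862 |R|=0.98862 →hi
  mid=-1.99797 |R|=0.99797 →hi
  ...
  [-2.00002,-1.99987] ⇒ x*=-2.0000
Stable set (-2.0000, 0).

z* = -2.0000.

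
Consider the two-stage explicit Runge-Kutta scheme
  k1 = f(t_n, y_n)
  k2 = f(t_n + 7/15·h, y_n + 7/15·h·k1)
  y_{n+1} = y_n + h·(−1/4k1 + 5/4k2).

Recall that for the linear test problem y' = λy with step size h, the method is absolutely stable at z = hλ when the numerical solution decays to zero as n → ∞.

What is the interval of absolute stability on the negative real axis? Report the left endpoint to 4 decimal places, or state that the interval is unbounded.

z∈(-1.7143,0).

Set f=λy, z=hλ:
  k1=λy_n ⇒ h·k1=z·y_n;  k2=λ(1+7/15z)y_n ⇒ h·k2=z(1+7/15z)y_n
  y_{n+1}/y_n = 1 − 1/4z + 5/4z(1+7/15z) = 1 + z + 7/12z²
  ⇒ R(z) = 1 + z + 7/12z².

Solve |R(x)|<1 on ℝ⁻.
x=-0.69: |R|=0.5877
R=1: x+7/12x²=0 ⇒ x=−12/7=-1.7143; min R=1−1/(4·7/12)=0.5714>−1
Confirm numerically:
  x=-1.431: |R|=0.76353 <1
  x=-1.174: |R|=0.62999 <1
  x=-0.893: |R|=0.57218 <1
  x=-2.304: |R|=1.79258 >1
  x=-2.080: |R|=1.44373 >1
Stable set (-1.7143, 0).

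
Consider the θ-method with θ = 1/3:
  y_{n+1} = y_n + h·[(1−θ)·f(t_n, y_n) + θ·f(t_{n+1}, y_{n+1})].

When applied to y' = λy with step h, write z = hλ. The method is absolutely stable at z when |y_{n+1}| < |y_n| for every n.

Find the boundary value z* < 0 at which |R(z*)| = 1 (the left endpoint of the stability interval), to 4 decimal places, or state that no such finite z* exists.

left endpoint -6.0000.

With y'=λy (z=hλ):
  y_{n+1} = y_n + z·[2/3·y_n + 1/3·y_{n+1}] ⇒ (1 − 1/3z)y_{n+1} = (1 + 2/3z)y_n
  so R(z) = (1 + 2/3z)/(1 − 1/3z).

Need |R(x)|<1, x<0.
x=-0.42: |R|=0.6316
R=−1: 1+2/3x = −1+1/3x ⇒ -1/3x=2 ⇒ x=2/(-1/3)=-6.0000
Confirm numerically:
  x=-3.772: |R|=0.67100 <1
  x=-3.678: |R|=0.65229 <1
  x=-3.321: |R|=0.57617 <1
  x=-3.171: |R|=0.54157 <1
  x=-6.590: |R|=1.06152 >1
  x=-6.484: |R|=1.05103 >1
  x=-6.148: |R|=1.01618 >1
So |R|<1 on (-6.0000, 0).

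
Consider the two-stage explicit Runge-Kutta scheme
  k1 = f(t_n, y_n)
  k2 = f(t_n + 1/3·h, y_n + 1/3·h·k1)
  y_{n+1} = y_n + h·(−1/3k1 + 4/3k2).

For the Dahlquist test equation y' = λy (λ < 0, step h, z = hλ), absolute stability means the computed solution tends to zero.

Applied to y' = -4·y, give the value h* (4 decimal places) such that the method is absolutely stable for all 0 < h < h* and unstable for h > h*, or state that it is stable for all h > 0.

(-2.2500,0); λ=-4 ⇒ h* = (9/4)/4 = 0.5625.

On y'=λy, z=hλ:
  k1=λy_n ⇒ h·k1=z·y_n;  k2=λ(1+1/3z)y_n ⇒ h·k2=z(1+1/3z)y_n
  y_{n+1}/y_n = 1 − 1/3z + 4/3z(1+1/3z) = 1 + z + 4/9z²
  so R(z) = 1 + z + 4/9z².

Find x<0 with |R(x)|<1.
x=-1.06: |R|=0.4394
R=1: x+4/9x²=0 ⇒ x=−9/4=-2.2500; min R=1−1/(4·4/9)=0.4375>−1
Confirm numerically:
  x=-1.683: |R|=0.57588 <1
  x=-1.581: |R|=0.52992 <1
  x=-1.477: |R|=0.49257 <1
  x=-0.965: |R|=0.44888 <1
  x=-2.820: |R|=1.71440 >1
  x=-2.525: |R|=1.30861 >1
Stable set (-2.2500, 0).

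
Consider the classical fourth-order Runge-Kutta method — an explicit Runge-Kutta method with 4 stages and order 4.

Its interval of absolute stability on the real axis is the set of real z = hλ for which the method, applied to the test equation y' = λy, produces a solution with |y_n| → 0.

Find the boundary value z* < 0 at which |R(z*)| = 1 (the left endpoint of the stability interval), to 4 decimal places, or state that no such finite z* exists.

With y'=λy (z=hλ):
  order 4, 4-stage ⇒ R(z)=1+z+z^2/2+z^3/6+z^4/24
  (e.g. R(-1.54)=0.27144, |R|=0.27144)

Find x<0 with |R(x)|<1.
x=-1.54: |R|=0.2714
|R(-3.11)|=1.6106 |R(-2.63)|=0.7900 |R(-0.97)|=0.3852
Bisect:
  x_lo=-3.6189 |R|=3.1767  x_hi=-0.0563 |R|=0.9453
  mid=-1.83758 |R|=0.29170 →hi
  mid=-2.72824 |R|=0.91733 →hi
  mid=-3.17356 |R|=1.76156 →lo
  mid=-2.95090 |R|=1.27977 →lo
  mid=-2.83957 |R|=1.08496 →lo
  mid=-2.78390 |R|=0.99790 →hi
  mid=-2.81173 |R|=1.04060 →lo
  mid=-2.79782 |R|=1.01905 →lo
  ...
  [-2.78542,-2.78521] ⇒ x*=-2.7853
So |R|<1 on (-2.7853, 0).

z* = -2.7853.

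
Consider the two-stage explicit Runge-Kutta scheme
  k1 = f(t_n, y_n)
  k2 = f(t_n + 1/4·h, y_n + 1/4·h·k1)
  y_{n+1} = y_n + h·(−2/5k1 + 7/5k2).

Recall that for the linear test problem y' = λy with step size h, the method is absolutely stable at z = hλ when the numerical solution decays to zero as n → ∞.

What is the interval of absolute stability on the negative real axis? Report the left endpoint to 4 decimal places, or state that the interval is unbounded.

(-2.8571, 0).

On y'=λy, z=hλ:
  k1=λy_n ⇒ h·k1=z·y_n;  k2=λ(1+1/4z)y_n ⇒ h·k2=z(1+1/4z)y_n
  y_{n+1}/y_n = 1 − 2/5z + 7/5z(1+1/4z) = 1 + z + 7/20z²
  so R(z) = 1 + z + 7/20z².

Need |R(x)|<1, x<0.
x=-1.22: |R|=0.3009
R=1: x+7/20x²=0 ⇒ x=−20/7=-2.8571; min R=1−1/(4·7/20)=0.2857>−1
Confirm numerically:
  x=-2.335: |R|=0.57328 <1
  x=-1.448: |R|=0.28585 <1
  x=-1.165: |R|=0.31003 <1
  x=-3.011: |R|=1.16214 >1
  x=-3.004: |R|=1.15441 >1
  x=-2.997: |R|=1.14670 >1
So |R|<1 on (-2.8571, 0).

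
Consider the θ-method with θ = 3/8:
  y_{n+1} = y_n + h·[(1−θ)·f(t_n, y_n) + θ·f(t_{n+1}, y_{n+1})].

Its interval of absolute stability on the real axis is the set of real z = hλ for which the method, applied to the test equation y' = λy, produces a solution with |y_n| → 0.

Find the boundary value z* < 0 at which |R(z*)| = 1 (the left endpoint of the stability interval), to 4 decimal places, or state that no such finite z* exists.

With y'=λy (z=hλ):
  y_{n+1} = y_n + z·[5/8·y_n + 3/8·y_{n+1}] ⇒ (1 − 3/8z)y_{n+1} = (1 + 5/8z)y_n
  R(z) = (1 + 5/8z)/(1 − 3/8z).

Need |R(x)|<1, x<0.
x=-0.35: |R|=0.6906
R=−1: 1+5/8x = −1+3/8x ⇒ -1/4x=2 ⇒ x=2/(-1/4)=-8.0000
Confirm numerically:
  x=-7.845: |R|=0.99017 <1
  x=-7.645: |R|=0.97705 <1
  x=-5.352: |R|=0.77985 <1
  x=-4.240: |R|=0.63707 <1
  x=-8.537: |R|=1.03195 >1
  x=-8.369: |R|=1.02229 >1
Stable set (-8.0000, 0).

left endpoint -8.0000.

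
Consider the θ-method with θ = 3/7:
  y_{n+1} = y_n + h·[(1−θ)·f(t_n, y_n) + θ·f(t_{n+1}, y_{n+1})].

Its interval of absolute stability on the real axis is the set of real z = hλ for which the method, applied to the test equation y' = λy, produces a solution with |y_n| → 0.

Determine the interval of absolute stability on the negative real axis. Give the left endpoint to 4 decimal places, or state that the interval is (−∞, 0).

On y'=λy, z=hλ:
  y_{n+1} = y_n + z·[4/7·y_n + 3/7·y_{n+1}] ⇒ (1 − 3/7z)y_{n+1} = (1 + 4/7z)y_n
  so R(z) = (1 + 4/7z)/(1 − 3/7z).

Find x<0 with |R(x)|<1.
x=-1.22: |R|=0.1989
R=−1: 1+4/7x = −1+3/7x ⇒ -1/7x=2 ⇒ x=2/(-1/7)=-14.0000
Confirm numerically:
  x=-11.891: |R|=0.95058 <1
  x=-9.120: |R|=0.85797 <1
  x=-7.871: |R|=0.79979 <1
  x=-14.434: |R|=1.00863 >1
  x=-14.219: |R|=1.00441 >1
Interval (-14.0000, 0).

z∈(-14.0000,0).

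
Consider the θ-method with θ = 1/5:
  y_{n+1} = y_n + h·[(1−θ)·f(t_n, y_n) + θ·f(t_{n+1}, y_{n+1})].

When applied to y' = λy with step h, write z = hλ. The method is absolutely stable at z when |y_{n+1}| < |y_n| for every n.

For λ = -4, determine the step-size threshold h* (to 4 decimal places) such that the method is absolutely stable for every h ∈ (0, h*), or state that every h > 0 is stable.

Test eqn y'=λy, z=hλ:
  y_{n+1} = y_n + z·[4/5·y_n + 1/5·y_{n+1}] ⇒ (1 − 1/5z)y_{n+1} = (1 + 4/5z)y_n
  Hence R(z) = (1 + 4/5z)/(1 − 1/5z).

Need |R(x)|<1, x<0.
x=-1.48: |R|=0.1420
R=−1: 1+4/5x = −1+1/5x ⇒ -3/5x=2 ⇒ x=2/(-3/5)=-3.3333
Confirm numerically:
  x=-3.093: |R|=0.91091 <1
  x=-3.042: |R|=0.89132 <1
  x=-2.260: |R|=0.55647 <1
  x=-2.013: |R|=0.43519 <1
  x=-3.510: |R|=1.06228 >1
  x=-3.454: |R|=1.04282 >1
  x=-3.432: |R|=1.03510 >1
Stable set (-3.3333, 0).

(-3.3333,0); λ=-4 ⇒ h* = (10/3)/4 = 0.8333.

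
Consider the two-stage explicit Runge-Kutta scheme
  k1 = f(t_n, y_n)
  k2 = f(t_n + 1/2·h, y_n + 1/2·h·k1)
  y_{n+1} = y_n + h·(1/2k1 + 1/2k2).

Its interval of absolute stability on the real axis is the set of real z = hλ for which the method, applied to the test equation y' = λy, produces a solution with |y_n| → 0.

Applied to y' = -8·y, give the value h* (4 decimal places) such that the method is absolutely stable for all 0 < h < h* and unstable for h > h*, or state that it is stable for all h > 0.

With y'=λy (z=hλ):
  k1=λy_n ⇒ h·k1=z·y_n;  k2=λ(1+1/2z)y_n ⇒ h·k2=z(1+1/2z)y_n
  y_{n+1}/y_n = 1 + 1/2z + 1/2z(1+1/2z) = 1 + z + 1/4z²
  R(z) = 1 + z + 1/4z².

Boundary: |R(x)|=1, x<0.
x=-0.54: |R|=0.5329
R=1: x+1/4x²=0 ⇒ x=−4=-4.0000; min R=1−1/(4·1/4)=0.0000>−1
Confirm numerically:
  x=-3.534: |R|=0.58829 <1
  x=-2.726: |R|=0.13177 <1
  x=-2.467: |R|=0.05452 <1
  x=-2.380: |R|=0.03610 <1
  x=-4.417: |R|=1.46047 >1
  x=-4.257: |R|=1.27351 >1
Stable set (-4.0000, 0).

(-4.0000,0); λ=-8 ⇒ h* = (4)/8 = 0.5000.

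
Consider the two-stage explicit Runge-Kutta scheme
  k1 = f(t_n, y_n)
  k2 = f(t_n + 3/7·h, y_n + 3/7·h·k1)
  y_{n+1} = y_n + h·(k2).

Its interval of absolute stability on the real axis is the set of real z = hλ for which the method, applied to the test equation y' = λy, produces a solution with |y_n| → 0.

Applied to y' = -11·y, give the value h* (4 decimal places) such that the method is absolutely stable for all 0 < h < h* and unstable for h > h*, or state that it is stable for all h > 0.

(-2.3333,0); λ=-11 ⇒ h* = (7/3)/11 = 0.2121.

With y'=λy (z=hλ):
  k1=λy_n ⇒ h·k1=z·y_n;  k2=λ(1+3/7z)y_n ⇒ h·k2=z(1+3/7z)y_n
  y_{n+1}/y_n = 1 + z(1+3/7z) = 1 + z + 3/7z²
  so R(z) = 1 + z + 3/7z².

Need |R(x)|<1, x<0.
x=-1.4: |R|=0.4400
R=1: x+3/7x²=0 ⇒ x=−7/3=-2.3333; min R=1−1/(4·3/7)=0.4167>−1
Confirm numerically:
  x=-1.879: |R|=0.63413 <1
  x=-1.595: |R|=0.49530 <1
  x=-1.442: |R|=0.44916 <1
  x=-1.038: |R|=0.42376 <1
  x=-2.922: |R|=1.73718 >1
  x=-2.522: |R|=1.20392 >1
Interval (-2.3333, 0).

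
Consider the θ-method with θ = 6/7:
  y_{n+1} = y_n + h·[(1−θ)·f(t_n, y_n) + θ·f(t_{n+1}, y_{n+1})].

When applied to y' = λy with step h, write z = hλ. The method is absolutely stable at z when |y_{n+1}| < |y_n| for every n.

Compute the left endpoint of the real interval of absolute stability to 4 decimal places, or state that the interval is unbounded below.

With y'=λy (z=hλ):
  y_{n+1} = y_n + z·[1/7·y_n + 6/7·y_{n+1}] ⇒ (1 − 6/7z)y_{n+1} = (1 + 1/7z)y_n
  so R(z) = (1 + 1/7z)/(1 − 6/7z).

Need |R(x)|<1, x<0.
x=-1.57: |R|=0.3307
x=-2: |R|=0.2632
x=-10: |R|=0.0448
x=-100: |R|=0.1532
θ=6/7≥1/2 ⇒ |1+1/7x|<|1−6/7x| ∀x<0 ⇒ stable on all of ℝ⁻.

interval (−∞, 0).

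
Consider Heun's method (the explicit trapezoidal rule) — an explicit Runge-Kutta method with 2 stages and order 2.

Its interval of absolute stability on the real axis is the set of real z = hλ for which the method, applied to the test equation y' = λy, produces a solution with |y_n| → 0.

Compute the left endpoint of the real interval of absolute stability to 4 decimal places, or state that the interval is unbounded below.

left endpoint -2.0000.

Set f=λy, z=hλ:
  order 2, 2-stage ⇒ R(z)=1+z+z^2/2
  (e.g. R(-0.45)=0.65125, |R|=0.65125)

Find x<0 with |R(x)|<1.
x=-0.45: |R|=0.6512
|R(-2.39)|=1.4661 |R(-1.08)|=0.5032 |R(-0.59)|=0.5840
Bisect:
  x_lo=-2.8198 |R|=2.1559  x_hi=-0.3506 |R|=0.7109
  mid=-1.58521 |R|=0.67124 →hi
  mid=-2.20253 |R|=1.22303 →lo
  mid=-1.89387 |R|=0.89950 →hi
  mid=-2.04820 |R|=1.04936 →lo
  mid=-1.97103 |R|=0.97145 →hi
  mid=-2.00961 |R|=1.00966 →lo
  mid=-1.99032 |R|=0.99037 →hi
  ...
  [-2.00012,-1.99997] ⇒ x*=-2.0000
So |R|<1 on (-2.0000, 0).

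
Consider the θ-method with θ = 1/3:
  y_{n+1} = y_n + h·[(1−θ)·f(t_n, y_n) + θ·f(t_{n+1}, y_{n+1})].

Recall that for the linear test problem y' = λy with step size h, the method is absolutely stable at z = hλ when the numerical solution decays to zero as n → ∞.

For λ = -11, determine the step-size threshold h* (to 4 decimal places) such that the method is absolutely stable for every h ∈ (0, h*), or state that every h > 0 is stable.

(-6.0000,0); λ=-11 ⇒ h* = (6)/11 = 0.5455.

With y'=λy (z=hλ):
  y_{n+1} = y_n + z·[2/3·y_n + 1/3·y_{n+1}] ⇒ (1 − 1/3z)y_{n+1} = (1 + 2/3z)y_n
  so R(z) = (1 + 2/3z)/(1 − 1/3z).

Need |R(x)|<1, x<0.
x=-1.36: |R|=0.0642
R=−1: 1+2/3x = −1+1/3x ⇒ -1/3x=2 ⇒ x=2/(-1/3)=-6.0000
Confirm numerically:
  x=-4.804: |R|=0.84675 <1
  x=-4.089: |R|=0.73043 <1
  x=-3.724: |R|=0.66151 <1
  x=-2.434: |R|=0.34376 <1
  x=-6.347: |R|=1.03712 >1
  x=-6.320: |R|=1.03433 >1
  x=-6.271: |R|=1.02923 >1
Stable set (-6.0000, 0).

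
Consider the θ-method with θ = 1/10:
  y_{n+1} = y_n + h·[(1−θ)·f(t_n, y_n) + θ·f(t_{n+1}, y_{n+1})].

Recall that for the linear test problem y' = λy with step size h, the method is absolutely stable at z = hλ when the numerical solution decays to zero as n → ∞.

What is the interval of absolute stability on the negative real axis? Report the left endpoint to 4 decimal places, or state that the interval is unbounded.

Set f=λy, z=hλ:
  y_{n+1} = y_n + z·[9/10·y_n + 1/10·y_{n+1}] ⇒ (1 − 1/10z)y_{n+1} = (1 + 9/10z)y_n
  R(z) = (1 + 9/10z)/(1 − 1/10z).

Find x<0 with |R(x)|<1.
x=-0.77: |R|=0.2851
R=−1: 1+9/10x = −1+1/10x ⇒ -4/5x=2 ⇒ x=2/(-4/5)=-2.5000
Confirm numerically:
  x=-2.128: |R|=0.75462 <1
  x=-1.278: |R|=0.13318 <1
  x=-1.002: |R|=0.08926 <1
  x=-2.951: |R|=1.27859 >1
  x=-2.773: |R|=1.17099 >1
Stable set (-2.5000, 0).

z∈(-2.5000,0).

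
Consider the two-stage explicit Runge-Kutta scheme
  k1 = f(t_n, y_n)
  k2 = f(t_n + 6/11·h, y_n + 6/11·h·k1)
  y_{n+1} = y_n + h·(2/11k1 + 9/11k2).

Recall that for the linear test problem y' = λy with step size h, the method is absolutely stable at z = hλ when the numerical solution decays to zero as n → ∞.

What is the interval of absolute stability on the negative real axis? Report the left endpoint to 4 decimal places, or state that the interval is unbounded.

(-2.2407, 0).

Set f=λy, z=hλ:
  k1=λy_n ⇒ h·k1=z·y_n;  k2=λ(1+6/11z)y_n ⇒ h·k2=z(1+6/11z)y_n
  y_{n+1}/y_n = 1 + 2/11z + 9/11z(1+6/11z) = 1 + z + 54/121z²
  so R(z) = 1 + z + 54/121z².

Need |R(x)|<1, x<0.
x=-1.77: |R|=0.6282
R=1: x+54/121x²=0 ⇒ x=−121/54=-2.2407; min R=1−1/(4·54/121)=0.4398>−1
Confirm numerically:
  x=-1.911: |R|=0.71878 <1
  x=-1.792: |R|=0.64113 <1
  x=-1.722: |R|=0.60135 <1
  x=-1.346: |R|=0.46253 <1
  x=-2.537: |R|=1.33543 >1
  x=-2.436: |R|=1.21227 >1
So |R|<1 on (-2.2407, 0).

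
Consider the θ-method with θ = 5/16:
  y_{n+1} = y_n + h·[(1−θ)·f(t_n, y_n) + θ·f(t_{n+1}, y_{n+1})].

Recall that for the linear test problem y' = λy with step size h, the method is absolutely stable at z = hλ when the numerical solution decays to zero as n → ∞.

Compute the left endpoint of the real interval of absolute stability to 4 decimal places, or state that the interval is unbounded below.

With y'=λy (z=hλ):
  y_{n+1} = y_n + z·[11/16·y_n + 5/16·y_{n+1}] ⇒ (1 − 5/16z)y_{n+1} = (1 + 11/16z)y_n
  so R(z) = (1 + 11/16z)/(1 − 5/16z).

Need |R(x)|<1, x<0.
x=-1.54: |R|=0.0397
R=−1: 1+11/16x = −1+5/16x ⇒ -3/8x=2 ⇒ x=2/(-3/8)=-5.3333
Confirm numerically:
  x=-4.735: |R|=0.90951 <1
  x=-4.507: |R|=0.87134 <1
  x=-3.462: |R|=0.66292 <1
  x=-3.066: |R|=0.56578 <1
  x=-5.717: |R|=1.05163 >1
  x=-5.604: |R|=1.03689 >1
  x=-5.541: |R|=1.02851 >1
So |R|<1 on (-5.3333, 0).

z* = -5.3333.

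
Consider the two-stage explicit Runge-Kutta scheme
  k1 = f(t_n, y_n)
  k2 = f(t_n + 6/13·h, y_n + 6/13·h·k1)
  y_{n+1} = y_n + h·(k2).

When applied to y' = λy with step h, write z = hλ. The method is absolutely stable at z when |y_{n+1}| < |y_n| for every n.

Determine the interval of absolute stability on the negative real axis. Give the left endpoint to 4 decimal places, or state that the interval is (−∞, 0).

z∈(-2.1667,0).

Test eqn y'=λy, z=hλ:
  k1=λy_n ⇒ h·k1=z·y_n;  k2=λ(1+6/13z)y_n ⇒ h·k2=z(1+6/13z)y_n
  y_{n+1}/y_n = 1 + z(1+6/13z) = 1 + z + 6/13z²
  ⇒ R(z) = 1 + z + 6/13z².

Need |R(x)|<1, x<0.
x=-1.52: |R|=0.5463
R=1: x+6/13x²=0 ⇒ x=−13/6=-2.1667; min R=1−1/(4·6/13)=0.4583>−1
Confirm numerically:
  x=-2.072: |R|=0.90947 <1
  x=-1.880: |R|=0.75126 <1
  x=-1.768: |R|=0.67469 <1
  x=-2.436: |R|=1.30281 >1
  x=-2.244: |R|=1.08009 >1
Interval (-2.1667, 0).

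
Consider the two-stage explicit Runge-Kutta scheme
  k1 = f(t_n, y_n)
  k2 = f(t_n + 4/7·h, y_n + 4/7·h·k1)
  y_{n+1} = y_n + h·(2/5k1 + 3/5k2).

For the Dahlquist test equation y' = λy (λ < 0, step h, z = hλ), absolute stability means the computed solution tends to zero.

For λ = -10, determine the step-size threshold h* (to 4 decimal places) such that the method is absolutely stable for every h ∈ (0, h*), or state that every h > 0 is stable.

Test eqn y'=λy, z=hλ:
  k1=λy_n ⇒ h·k1=z·y_n;  k2=λ(1+4/7z)y_n ⇒ h·k2=z(1+4/7z)y_n
  y_{n+1}/y_n = 1 + 2/5z + 3/5z(1+4/7z) = 1 + z + 12/35z²
  ⇒ R(z) = 1 + z + 12/35z².

Boundary: |R(x)|=1, x<0.
x=-1.57: |R|=0.2751
R=1: x+12/35x²=0 ⇒ x=−35/12=-2.9167; min R=1−1/(4·12/35)=0.2708>−1
Confirm numerically:
  x=-1.777: |R|=0.30565 <1
  x=-1.693: |R|=0.28971 <1
  x=-1.393: |R|=0.27230 <1
  x=-1.384: |R|=0.27273 <1
  x=-3.423: |R|=1.59423 >1
  x=-3.221: |R|=1.33609 >1
  x=-3.132: |R|=1.23123 >1
Stable set (-2.9167, 0).

(-2.9167,0); λ=-10 ⇒ h* = (35/12)/10 = 0.2917.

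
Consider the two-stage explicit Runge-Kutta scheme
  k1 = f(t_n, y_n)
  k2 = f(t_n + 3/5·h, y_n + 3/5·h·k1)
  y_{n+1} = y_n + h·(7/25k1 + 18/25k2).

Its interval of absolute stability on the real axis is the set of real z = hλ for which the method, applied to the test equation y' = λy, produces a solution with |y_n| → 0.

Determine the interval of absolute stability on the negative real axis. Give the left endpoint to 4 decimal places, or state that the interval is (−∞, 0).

(-2.3148, 0).

On y'=λy, z=hλ:
  k1=λy_n ⇒ h·k1=z·y_n;  k2=λ(1+3/5z)y_n ⇒ h·k2=z(1+3/5z)y_n
  y_{n+1}/y_n = 1 + 7/25z + 18/25z(1+3/5z) = 1 + z + 54/125z²
  Hence R(z) = 1 + z + 54/125z².

Solve |R(x)|<1 on ℝ⁻.
x=-0.39: |R|=0.6757
R=1: x+54/125x²=0 ⇒ x=−125/54=-2.3148; min R=1−1/(4·54/125)=0.4213>−1
Confirm numerically:
  x=-1.724: |R|=0.55998 <1
  x=-1.365: |R|=0.43991 <1
  x=-1.266: |R|=0.42639 <1
  x=-2.526: |R|=1.23045 >1
  x=-2.463: |R|=1.15767 >1
  x=-2.460: |R|=1.15429 >1
Interval (-2.3148, 0).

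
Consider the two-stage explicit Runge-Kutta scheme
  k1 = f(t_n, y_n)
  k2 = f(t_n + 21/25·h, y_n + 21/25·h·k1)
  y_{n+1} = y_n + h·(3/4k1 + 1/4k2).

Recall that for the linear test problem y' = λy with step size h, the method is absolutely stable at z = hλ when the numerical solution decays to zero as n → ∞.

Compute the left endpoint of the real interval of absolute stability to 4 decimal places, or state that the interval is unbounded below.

With y'=λy (z=hλ):
  k1=λy_n ⇒ h·k1=z·y_n;  k2=λ(1+21/25z)y_n ⇒ h·k2=z(1+21/25z)y_n
  y_{n+1}/y_n = 1 + 3/4z + 1/4z(1+21/25z) = 1 + z + 21/100z²
  R(z) = 1 + z + 21/100z².

Find x<0 with |R(x)|<1.
x=-1.65: |R|=0.0783
R=1: x+21/100x²=0 ⇒ x=−100/21=-4.7619; min R=1−1/(4·21/100)=-0.1905>−1
Confirm numerically:
  x=-3.819: |R|=0.24380 <1
  x=-3.665: |R|=0.15577 <1
  x=-3.637: |R|=0.14083 <1
  x=-5.094: |R|=1.35526 >1
  x=-5.038: |R|=1.29210 >1
Interval (-4.7619, 0).

left endpoint -4.7619.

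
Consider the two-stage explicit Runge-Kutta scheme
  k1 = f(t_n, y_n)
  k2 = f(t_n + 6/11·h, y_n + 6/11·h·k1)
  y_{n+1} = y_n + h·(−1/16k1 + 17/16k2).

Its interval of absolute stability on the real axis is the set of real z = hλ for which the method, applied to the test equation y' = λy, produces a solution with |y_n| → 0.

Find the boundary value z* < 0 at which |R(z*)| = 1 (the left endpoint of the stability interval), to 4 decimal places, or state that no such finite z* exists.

On y'=λy, z=hλ:
  k1=λy_n ⇒ h·k1=z·y_n;  k2=λ(1+6/11z)y_n ⇒ h·k2=z(1+6/11z)y_n
  y_{n+1}/y_n = 1 − 1/16z + 17/16z(1+6/11z) = 1 + z + 51/88z²
  R(z) = 1 + z + 51/88z².

Find x<0 with |R(x)|<1.
x=-1.27: |R|=0.6647
R=1: x+51/88x²=0 ⇒ x=−88/51=-1.7255; min R=1−1/(4·51/88)=0.5686>−1
Confirm numerically:
  x=-1.695: |R|=0.97005 <1
  x=-1.436: |R|=0.75908 <1
  x=-1.363: |R|=0.71366 <1
  x=-1.201: |R|=0.63494 <1
  x=-2.298: |R|=1.76247 >1
  x=-2.291: |R|=1.75085 >1
Interval (-1.7255, 0).

z* = -1.7255.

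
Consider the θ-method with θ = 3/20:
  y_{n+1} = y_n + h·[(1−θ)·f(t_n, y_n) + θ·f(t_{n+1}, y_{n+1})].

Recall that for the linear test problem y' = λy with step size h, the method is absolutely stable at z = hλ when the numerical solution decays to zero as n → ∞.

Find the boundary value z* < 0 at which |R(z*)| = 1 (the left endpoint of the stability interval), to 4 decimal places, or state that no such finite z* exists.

On y'=λy, z=hλ:
  y_{n+1} = y_n + z·[17/20·y_n + 3/20·y_{n+1}] ⇒ (1 − 3/20z)y_{n+1} = (1 + 17/20z)y_n
  Hence R(z) = (1 + 17/20z)/(1 − 3/20z).

Find x<0 with |R(x)|<1.
x=-0.33: |R|=0.6856
R=−1: 1+17/20x = −1+3/20x ⇒ -7/10x=2 ⇒ x=2/(-7/10)=-2.8571
Confirm numerically:
  x=-2.787: |R|=0.96537 <1
  x=-2.711: |R|=0.92727 <1
  x=-2.709: |R|=0.92626 <1
  x=-3.442: |R|=1.27000 >1
  x=-3.349: |R|=1.22917 >1
  x=-3.295: |R|=1.20512 >1
Interval (-2.8571, 0).

left endpoint -2.8571.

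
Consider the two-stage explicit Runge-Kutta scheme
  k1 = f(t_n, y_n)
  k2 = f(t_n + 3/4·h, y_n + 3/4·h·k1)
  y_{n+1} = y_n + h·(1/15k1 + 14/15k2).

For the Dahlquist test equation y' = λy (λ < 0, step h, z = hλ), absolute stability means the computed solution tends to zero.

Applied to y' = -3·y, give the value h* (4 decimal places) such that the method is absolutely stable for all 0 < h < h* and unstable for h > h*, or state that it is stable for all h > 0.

Set f=λy, z=hλ:
  k1=λy_n ⇒ h·k1=z·y_n;  k2=λ(1+3/4z)y_n ⇒ h·k2=z(1+3/4z)y_n
  y_{n+1}/y_n = 1 + 1/15z + 14/15z(1+3/4z) = 1 + z + 7/10z²
  so R(z) = 1 + z + 7/10z².

Solve |R(x)|<1 on ℝ⁻.
x=-1.12: |R|=0.7581
R=1: x+7/10x²=0 ⇒ x=−10/7=-1.4286; min R=1−1/(4·7/10)=0.6429>−1
Confirm numerically:
  x=-1.255: |R|=0.84752 <1
  x=-1.078: |R|=0.73546 <1
  x=-0.688: |R|=0.64334 <1
  x=-1.840: |R|=1.52992 >1
  x=-1.580: |R|=1.16748 >1
Stable set (-1.4286, 0).

(-1.4286,0); λ=-3 ⇒ h* = (10/7)/3 = 0.4762.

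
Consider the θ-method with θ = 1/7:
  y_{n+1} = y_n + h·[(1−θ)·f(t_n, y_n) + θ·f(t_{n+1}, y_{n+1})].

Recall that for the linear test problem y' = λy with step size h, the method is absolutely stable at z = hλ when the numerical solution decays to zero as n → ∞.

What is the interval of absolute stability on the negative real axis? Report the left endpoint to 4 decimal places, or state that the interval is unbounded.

z∈(-2.8000,0).

Set f=λy, z=hλ:
  y_{n+1} = y_n + z·[6/7·y_n + 1/7·y_{n+1}] ⇒ (1 − 1/7z)y_{n+1} = (1 + 6/7z)y_n
  Hence R(z) = (1 + 6/7z)/(1 − 1/7z).

Need |R(x)|<1, x<0.
x=-1.71: |R|=0.3743
R=−1: 1+6/7x = −1+1/7x ⇒ -5/7x=2 ⇒ x=2/(-5/7)=-2.8000
Confirm numerically:
  x=-2.615: |R|=0.90380 <1
  x=-1.993: |R|=0.55132 <1
  x=-1.132: |R|=0.02558 <1
  x=-3.260: |R|=1.22417 >1
  x=-3.246: |R|=1.21765 >1
  x=-2.923: |R|=1.06198 >1
Stable set (-2.8000, 0).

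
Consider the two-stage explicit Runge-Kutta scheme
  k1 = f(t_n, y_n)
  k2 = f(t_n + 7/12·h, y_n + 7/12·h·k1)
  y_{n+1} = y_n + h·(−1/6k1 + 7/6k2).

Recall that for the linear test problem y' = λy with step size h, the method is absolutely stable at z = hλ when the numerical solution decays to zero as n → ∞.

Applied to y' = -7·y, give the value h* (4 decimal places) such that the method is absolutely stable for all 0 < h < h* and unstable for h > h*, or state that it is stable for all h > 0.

On y'=λy, z=hλ:
  k1=λy_n ⇒ h·k1=z·y_n;  k2=λ(1+7/12z)y_n ⇒ h·k2=z(1+7/12z)y_n
  y_{n+1}/y_n = 1 − 1/6z + 7/6z(1+7/12z) = 1 + z + 49/72z²
  so R(z) = 1 + z + 49/72z².

Solve |R(x)|<1 on ℝ⁻.
x=-1.26: |R|=0.8205
R=1: x+49/72x²=0 ⇒ x=−72/49=-1.4694; min R=1−1/(4·49/72)=0.6327>−1
Confirm numerically:
  x=-1.385: |R|=0.92046 <1
  x=-0.863: |R|=0.64386 <1
  x=-0.748: |R|=0.63277 <1
  x=-1.885: |R|=1.53317 >1
  x=-1.784: |R|=1.38197 >1
  x=-1.639: |R|=1.18919 >1
Interval (-1.4694, 0).

(-1.4694,0); λ=-7 ⇒ h* = (72/49)/7 = 0.2099.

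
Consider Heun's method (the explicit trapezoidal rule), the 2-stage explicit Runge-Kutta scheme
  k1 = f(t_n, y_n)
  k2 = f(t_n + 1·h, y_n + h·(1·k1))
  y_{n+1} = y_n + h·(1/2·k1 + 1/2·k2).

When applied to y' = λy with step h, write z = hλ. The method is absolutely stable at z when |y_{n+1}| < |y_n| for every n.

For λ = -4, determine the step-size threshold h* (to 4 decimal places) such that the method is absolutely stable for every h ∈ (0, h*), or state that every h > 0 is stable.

On y'=λy, z=hλ:
  order 2, 2-stage ⇒ R(z)=1+z+z^2/2
  (e.g. R(-1.6)=0.68000, |R|=0.68000)

Find x<0 with |R(x)|<1.
x=-1.6: |R|=0.6800
|R(-1.99)|=0.9900 |R(-1.87)|=0.8785 |R(-0.88)|=0.5072
Bisect:
  x_lo=-2.5916 |R|=1.7665  x_hi=-0.2468 |R|=0.7836
  mid=-1.41919 |R|=0.58786 →hi
  mid=-2.00537 |R|=1.00539 →lo
  mid=-1.71228 |R|=0.75367 →hi
  mid=-1.85883 |R|=0.86879 →hi
  mid=-1.93210 |R|=0.93440 →hi
  mid=-1.96874 |R|=0.96922 →hi
  mid=-1.98705 |R|=0.98714 →hi
  mid=-1.99621 |R|=0.99622 →hi
  mid=-2.00079 |R|=1.00079 →lo
  mid=-1.99850 |R|=0.99850 →hi
  ...
  [-2.00008,-1.99993] ⇒ x*=-2.0000
So |R|<1 on (-2.0000, 0).

(-2.0000,0); λ=-4 ⇒ h* = 0.5000.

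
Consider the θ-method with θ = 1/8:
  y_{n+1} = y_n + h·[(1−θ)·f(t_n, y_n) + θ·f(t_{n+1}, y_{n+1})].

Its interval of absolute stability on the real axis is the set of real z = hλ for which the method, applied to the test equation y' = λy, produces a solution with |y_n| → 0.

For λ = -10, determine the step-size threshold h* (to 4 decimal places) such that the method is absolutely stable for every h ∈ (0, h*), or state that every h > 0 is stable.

(-2.6667,0); λ=-10 ⇒ h* = (8/3)/10 = 0.2667.

With y'=λy (z=hλ):
  y_{n+1} = y_n + z·[7/8·y_n + 1/8·y_{n+1}] ⇒ (1 − 1/8z)y_{n+1} = (1 + 7/8z)y_n
  so R(z) = (1 + 7/8z)/(1 − 1/8z).

Solve |R(x)|<1 on ℝ⁻.
x=-0.63: |R|=0.4160
R=−1: 1+7/8x = −1+1/8x ⇒ -3/4x=2 ⇒ x=2/(-3/4)=-2.6667
Confirm numerically:
  x=-2.239: |R|=0.74939 <1
  x=-1.883: |R|=0.52423 <1
  x=-1.279: |R|=0.10271 <1
  x=-2.863: |R|=1.10844 >1
  x=-2.819: |R|=1.08448 >1
Stable set (-2.6667, 0).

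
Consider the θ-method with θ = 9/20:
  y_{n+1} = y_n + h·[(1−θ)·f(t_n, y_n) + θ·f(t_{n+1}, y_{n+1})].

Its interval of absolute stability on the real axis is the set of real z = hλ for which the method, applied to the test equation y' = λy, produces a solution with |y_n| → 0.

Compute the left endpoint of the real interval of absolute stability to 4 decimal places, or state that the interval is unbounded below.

left endpoint -20.0000.

With y'=λy (z=hλ):
  y_{n+1} = y_n + z·[11/20·y_n + 9/20·y_{n+1}] ⇒ (1 − 9/20z)y_{n+1} = (1 + 11/20z)y_n
  so R(z) = (1 + 11/20z)/(1 − 9/20z).

Solve |R(x)|<1 on ℝ⁻.
x=-1.07: |R|=0.2778
R=−1: 1+11/20x = −1+9/20x ⇒ -1/10x=2 ⇒ x=2/(-1/10)=-20.0000
Confirm numerically:
  x=-19.517: |R|=0.99506 <1
  x=-9.592: |R|=0.80423 <1
  x=-8.792: |R|=0.77387 <1
  x=-20.450: |R|=1.00441 >1
  x=-20.300: |R|=1.00296 >1
So |R|<1 on (-20.0000, 0).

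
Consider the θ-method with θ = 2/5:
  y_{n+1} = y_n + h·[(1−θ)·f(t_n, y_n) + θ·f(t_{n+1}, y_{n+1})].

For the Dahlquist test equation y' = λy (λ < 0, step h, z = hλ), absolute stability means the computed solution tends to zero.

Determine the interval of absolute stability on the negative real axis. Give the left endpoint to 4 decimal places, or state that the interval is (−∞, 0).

z∈(-10.0000,0).

With y'=λy (z=hλ):
  y_{n+1} = y_n + z·[3/5·y_n + 2/5·y_{n+1}] ⇒ (1 − 2/5z)y_{n+1} = (1 + 3/5z)y_n
  so R(z) = (1 + 3/5z)/(1 − 2/5z).

Solve |R(x)|<1 on ℝ⁻.
x=-1.09: |R|=0.2409
R=−1: 1+3/5x = −1+2/5x ⇒ -1/5x=2 ⇒ x=2/(-1/5)=-10.0000
Confirm numerically:
  x=-8.008: |R|=0.90522 <1
  x=-6.727: |R|=0.82264 <1
  x=-5.680: |R|=0.73594 <1
  x=-10.544: |R|=1.02085 >1
  x=-10.167: |R|=1.00659 >1
So |R|<1 on (-10.0000, 0).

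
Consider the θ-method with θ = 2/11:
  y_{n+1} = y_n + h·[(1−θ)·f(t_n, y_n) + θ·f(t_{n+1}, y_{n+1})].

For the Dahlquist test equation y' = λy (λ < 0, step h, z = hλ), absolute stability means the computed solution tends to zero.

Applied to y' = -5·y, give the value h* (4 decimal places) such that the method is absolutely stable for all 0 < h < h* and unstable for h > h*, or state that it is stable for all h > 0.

Test eqn y'=λy, z=hλ:
  y_{n+1} = y_n + z·[9/11·y_n + 2/11·y_{n+1}] ⇒ (1 − 2/11z)y_{n+1} = (1 + 9/11z)y_n
  R(z) = (1 + 9/11z)/(1 − 2/11z).

Solve |R(x)|<1 on ℝ⁻.
x=-1.78: |R|=0.3448
R=−1: 1+9/11x = −1+2/11x ⇒ -7/11x=2 ⇒ x=2/(-7/11)=-3.1429
Confirm numerically:
  x=-2.516: |R|=0.72630 <1
  x=-2.253: |R|=0.59828 <1
  x=-1.974: |R|=0.45264 <1
  x=-3.709: |R|=1.21517 >1
  x=-3.702: |R|=1.21267 >1
  x=-3.683: |R|=1.20587 >1
Stable set (-3.1429, 0).

(-3.1429,0); λ=-5 ⇒ h* = (22/7)/5 = 0.6286.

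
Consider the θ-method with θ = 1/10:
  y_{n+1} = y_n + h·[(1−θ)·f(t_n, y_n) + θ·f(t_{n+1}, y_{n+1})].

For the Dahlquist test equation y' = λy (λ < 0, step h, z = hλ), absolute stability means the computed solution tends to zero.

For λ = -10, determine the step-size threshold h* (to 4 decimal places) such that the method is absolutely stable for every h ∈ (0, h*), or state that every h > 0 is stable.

(-2.5000,0); λ=-10 ⇒ h* = (5/2)/10 = 0.2500.

Test eqn y'=λy, z=hλ:
  y_{n+1} = y_n + z·[9/10·y_n + 1/10·y_{n+1}] ⇒ (1 − 1/10z)y_{n+1} = (1 + 9/10z)y_n
  Hence R(z) = (1 + 9/10z)/(1 − 1/10z).

Need |R(x)|<1, x<0.
x=-1.44: |R|=0.2587
R=−1: 1+9/10x = −1+1/10x ⇒ -4/5x=2 ⇒ x=2/(-4/5)=-2.5000
Confirm numerically:
  x=-2.450: |R|=0.96787 <1
  x=-1.312: |R|=0.15983 <1
  x=-1.213: |R|=0.08178 <1
  x=-3.055: |R|=1.34010 >1
  x=-2.769: |R|=1.16853 >1
  x=-2.630: |R|=1.08234 >1
Stable set (-2.5000, 0).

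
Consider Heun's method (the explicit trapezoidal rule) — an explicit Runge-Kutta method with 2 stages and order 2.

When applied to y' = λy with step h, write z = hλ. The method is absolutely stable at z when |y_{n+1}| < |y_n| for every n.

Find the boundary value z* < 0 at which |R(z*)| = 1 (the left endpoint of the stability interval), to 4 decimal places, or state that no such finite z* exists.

left endpoint -2.0000.

With y'=λy (z=hλ):
  order 2, 2-stage ⇒ R(z)=1+z+z^2/2
  (e.g. R(-1.57)=0.66245, |R|=0.66245)

Need |R(x)|<1, x<0.
x=-1.57: |R|=0.6624
|R(-2.15)|=1.1612 |R(-2.07)|=1.0724 |R(-0.97)|=0.5005
Bisect:
  x_lo=-2.3911 |R|=1.4676  x_hi=-0.3960 |R|=0.6824
  mid=-1.39356 |R|=0.57744 →hi
  mid=-1.89234 |R|=0.89814 →hi
  mid=-2.14173 |R|=1.15178 →lo
  mid=-2.01704 |R|=1.01718 →lo
  mid=-1.95469 |R|=0.95572 →hi
  mid=-1.98586 |R|=0.98596 →hi
  mid=-2.00145 |R|=1.00145 →lo
  ...
  [-2.00011,-1.99999] ⇒ x*=-2.0000
Interval (-2.0000, 0).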